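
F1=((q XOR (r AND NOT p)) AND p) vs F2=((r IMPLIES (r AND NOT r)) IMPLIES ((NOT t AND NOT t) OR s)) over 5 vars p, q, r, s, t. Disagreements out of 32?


F1 = ((q XOR (r AND NOT p)) AND p)
F2 = ((r IMPLIES (r AND NOT r)) IMPLIES ((NOT t AND NOT t) OR s))
Evaluate both on each of 32 rows (bits = p,q,r,s,t):
  row 0 [00000]: F1=0 F2=1 (differ) -> 1
  row 1 [00001]: F1=0 F2=0 -> 0
  row 2 [00010]: F1=0 F2=1 (differ) -> 1
  row 3 [00011]: F1=0 F2=1 (differ) -> 1
  row 4 [00100]: F1=0 F2=1 (differ) -> 1
  row 5 [00101]: F1=0 F2=1 (differ) -> 1
  row 6 [00110]: F1=0 F2=1 (differ) -> 1
  row 7 [00111]: F1=0 F2=1 (differ) -> 1
  row 8 [01000]: F1=0 F2=1 (differ) -> 1
  row 9 [01001]: F1=0 F2=0 -> 0
  row 10 [01010]: F1=0 F2=1 (differ) -> 1
  row 11 [01011]: F1=0 F2=1 (differ) -> 1
  row 12 [01100]: F1=0 F2=1 (differ) -> 1
  row 13 [01101]: F1=0 F2=1 (differ) -> 1
  row 14 [01110]: F1=0 F2=1 (differ) -> 1
  row 15 [01111]: F1=0 F2=1 (differ) -> 1
  row 16 [10000]: F1=0 F2=1 (differ) -> 1
  row 17 [10001]: F1=0 F2=0 -> 0
  row 18 [10010]: F1=0 F2=1 (differ) -> 1
  row 19 [10011]: F1=0 F2=1 (differ) -> 1
  row 20 [10100]: F1=0 F2=1 (differ) -> 1
  row 21 [10101]: F1=0 F2=1 (differ) -> 1
  row 22 [10110]: F1=0 F2=1 (differ) -> 1
  row 23 [10111]: F1=0 F2=1 (differ) -> 1
  row 24 [11000]: F1=1 F2=1 -> 0
  row 25 [11001]: F1=1 F2=0 (differ) -> 1
  row 26 [11010]: F1=1 F2=1 -> 0
  row 27 [11011]: F1=1 F2=1 -> 0
  row 28 [11100]: F1=1 F2=1 -> 0
  row 29 [11101]: F1=1 F2=1 -> 0
  row 30 [11110]: F1=1 F2=1 -> 0
  row 31 [11111]: F1=1 F2=1 -> 0
Full result column, 8 rows per line (p,q fixed per line; r,s,t runs 000..111 left to right):
  rows 0-7 [p,q=00]: 10111111  (ones: 7)
  rows 8-15 [p,q=01]: 10111111  (ones: 7)
  rows 16-23 [p,q=10]: 10111111  (ones: 7)
  rows 24-31 [p,q=11]: 01000000  (ones: 1)
Disagreements = 7+7+7+1 = 22

22


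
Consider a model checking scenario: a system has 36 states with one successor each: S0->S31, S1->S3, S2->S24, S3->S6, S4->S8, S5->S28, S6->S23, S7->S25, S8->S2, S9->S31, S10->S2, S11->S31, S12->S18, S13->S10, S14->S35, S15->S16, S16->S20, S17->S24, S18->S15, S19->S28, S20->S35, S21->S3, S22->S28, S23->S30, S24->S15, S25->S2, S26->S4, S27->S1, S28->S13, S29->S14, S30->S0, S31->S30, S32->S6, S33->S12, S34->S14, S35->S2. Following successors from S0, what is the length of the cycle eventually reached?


Trace from S0 until a state repeats:
  S0 -> S31 -> S30 -> S0
S0 first seen at step 0, revisited at step 3.
Cycle length = 3 - 0 = 3

3


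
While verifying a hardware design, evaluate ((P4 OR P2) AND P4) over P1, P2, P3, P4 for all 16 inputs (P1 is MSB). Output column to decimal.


Formula: ((P4 OR P2) AND P4) over P1, P2, P3, P4 (16 rows)
Evaluate each row (bits = P1,P2,P3,P4, MSB first):
  row 0 [0000]: ((0 OR 0) AND 0) -> 0
  row 1 [0001]: ((1 OR 0) AND 1) -> 1
  row 2 [0010]: ((0 OR 0) AND 0) -> 0
  row 3 [0011]: ((1 OR 0) AND 1) -> 1
  row 4 [0100]: ((0 OR 1) AND 0) -> 0
  row 5 [0101]: ((1 OR 1) AND 1) -> 1
  row 6 [0110]: ((0 OR 1) AND 0) -> 0
  row 7 [0111]: ((1 OR 1) AND 1) -> 1
  row 8 [1000]: ((0 OR 0) AND 0) -> 0
  row 9 [1001]: ((1 OR 0) AND 1) -> 1
  row 10 [1010]: ((0 OR 0) AND 0) -> 0
  row 11 [1011]: ((1 OR 0) AND 1) -> 1
  row 12 [1100]: ((0 OR 1) AND 0) -> 0
  row 13 [1101]: ((1 OR 1) AND 1) -> 1
  row 14 [1110]: ((0 OR 1) AND 0) -> 0
  row 15 [1111]: ((1 OR 1) AND 1) -> 1
Full result column, 4 rows per line (P1,P2 fixed per line; P3,P4 runs 00..11 left to right):
  rows 0-3 [P1,P2=00]: 0101  = hex 5
  rows 4-7 [P1,P2=01]: 0101  = hex 5
  rows 8-11 [P1,P2=10]: 0101  = hex 5
  rows 12-15 [P1,P2=11]: 0101  = hex 5
Output column (row 0 .. row 15) = 0101010101010101
Output column grouped in 4s = 0101 0101 0101 0101 = 0x5555
Convert to decimal digit by digit (value = value*16 + digit):
  5 -> 5
  5*16 + 5 = 85
  85*16 + 5 = 1365
  1365*16 + 5 = 21845
Decimal = 21845

21845


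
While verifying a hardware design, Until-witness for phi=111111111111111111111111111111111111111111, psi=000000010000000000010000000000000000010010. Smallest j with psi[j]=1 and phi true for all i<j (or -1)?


(phi U psi) at 0: need smallest j with psi[j]=1 and phi[i]=1 for all i in [0,j).
Scan from step 0:
  step 0: phi=1, psi=0 -> continue
  step 1: phi=1, psi=0 -> continue
  step 2: phi=1, psi=0 -> continue
  step 3: phi=1, psi=0 -> continue
  step 7: psi=1 and phi held for [0,7) -> witness found
Witness step = 7

7


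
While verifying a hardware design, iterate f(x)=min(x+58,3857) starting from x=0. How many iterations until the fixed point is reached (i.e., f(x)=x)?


Step 1: x=0, cap=3857, increment=58
Step 2: x grows by 58 each step until capped at 3857; fixed point is x=3857
Step 3: iterations = ceil(3857/58) = 67

67


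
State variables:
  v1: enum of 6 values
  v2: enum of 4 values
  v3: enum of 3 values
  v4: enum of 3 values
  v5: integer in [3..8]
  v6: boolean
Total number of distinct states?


State space = product of domain sizes of all variables.
Domain sizes:
  v1 (enum of 6 values): 6
  v2 (enum of 4 values): 4
  v3 (enum of 3 values): 3
  v4 (enum of 3 values): 3
  v5 (integer in [3..8]): 6
  v6 (boolean): 2
Product = 6 * 4 * 3 * 3 * 6 * 2 = 2592

2592


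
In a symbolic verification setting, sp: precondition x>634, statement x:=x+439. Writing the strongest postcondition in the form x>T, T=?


Formula: sp(P, x:=E) = exists old_x. (x = E[old_x/x]) AND P[old_x/x] (old_x is the value of x before the assignment; eliminate old_x by solving x = E[old_x/x] for old_x)
Step 1: Precondition P: x>634, i.e. old_x > 634
Step 2: Assignment gives x = old_x + 439, so old_x = x - 439
Step 3: Substitute into P: x - 439 > 634
Step 4: Simplify: x > 634+439 = 1073

1073


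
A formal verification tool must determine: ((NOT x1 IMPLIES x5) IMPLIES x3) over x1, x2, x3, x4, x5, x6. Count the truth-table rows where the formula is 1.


Formula: ((NOT x1 IMPLIES x5) IMPLIES x3) over 6 vars (64 rows)
Evaluate each row (x1, x2, x3, x4, x5, x6 as bits, MSB first):
  row 0 [000000]: ((NOT 0 IMPLIES 0) IMPLIES 0) -> 1
  row 1 [000001]: ((NOT 0 IMPLIES 0) IMPLIES 0) -> 1
  row 2 [000010]: ((NOT 0 IMPLIES 1) IMPLIES 0) -> 0
  row 3 [000011]: ((NOT 0 IMPLIES 1) IMPLIES 0) -> 0
  row 4 [000100]: ((NOT 0 IMPLIES 0) IMPLIES 0) -> 1
  (every remaining row is evaluated the same way; all 64 results are listed next)
Full result column, 8 rows per line (x1,x2,x3 fixed per line; x4,x5,x6 runs 000..111 left to right):
  rows 0-7 [x1,x2,x3=000]: 11001100  (ones: 4)
  rows 8-15 [x1,x2,x3=001]: 11111111  (ones: 8)
  rows 16-23 [x1,x2,x3=010]: 11001100  (ones: 4)
  rows 24-31 [x1,x2,x3=011]: 11111111  (ones: 8)
  rows 32-39 [x1,x2,x3=100]: 00000000  (ones: 0)
  rows 40-47 [x1,x2,x3=101]: 11111111  (ones: 8)
  rows 48-55 [x1,x2,x3=110]: 00000000  (ones: 0)
  rows 56-63 [x1,x2,x3=111]: 11111111  (ones: 8)
Count of 1-rows = 4+8+4+8+0+8+0+8 = 40

40


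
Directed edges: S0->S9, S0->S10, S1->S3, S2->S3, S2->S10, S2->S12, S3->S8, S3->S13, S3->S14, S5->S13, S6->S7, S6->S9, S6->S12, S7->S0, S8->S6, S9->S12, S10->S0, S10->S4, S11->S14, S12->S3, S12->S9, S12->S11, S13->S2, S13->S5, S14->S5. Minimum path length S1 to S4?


BFS layer-by-layer from S1:
  dist 0: {S1}
  dist 1: {S3}
  dist 2: {S8, S13, S14}
  dist 3: {S2, S5, S6}
  dist 4: {S7, S9, S10, S12}
  dist 5: {S0, S4, S11}
  -> S4 reached at distance 5
Shortest path length = 5

5


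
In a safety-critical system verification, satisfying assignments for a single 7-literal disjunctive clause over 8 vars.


Step 1: Total=2^8=256
Step 2: Unsat when all 7 false: 2^1=2
Step 3: Sat=256-2=254

254


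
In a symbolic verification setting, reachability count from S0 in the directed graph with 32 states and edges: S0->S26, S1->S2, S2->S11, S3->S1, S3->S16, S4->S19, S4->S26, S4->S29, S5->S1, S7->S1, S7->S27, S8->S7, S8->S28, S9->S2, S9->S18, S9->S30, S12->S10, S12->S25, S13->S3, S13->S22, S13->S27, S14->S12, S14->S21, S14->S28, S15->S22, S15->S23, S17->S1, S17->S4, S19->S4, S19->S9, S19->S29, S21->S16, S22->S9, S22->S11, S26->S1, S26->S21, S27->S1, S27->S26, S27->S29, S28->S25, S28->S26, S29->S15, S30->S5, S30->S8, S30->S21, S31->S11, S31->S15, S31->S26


BFS from S0:
  layer 0: {S0}
  layer 1: {S26}
  layer 2: {S1, S21}
  layer 3: {S2, S16}
  layer 4: {S11}
Reachable set: {S0, S1, S2, S11, S16, S21, S26}
Count = 7

7


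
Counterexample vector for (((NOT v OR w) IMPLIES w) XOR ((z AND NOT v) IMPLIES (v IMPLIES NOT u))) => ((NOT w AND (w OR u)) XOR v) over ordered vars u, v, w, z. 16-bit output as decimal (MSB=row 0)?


F1 = (((NOT v OR w) IMPLIES w) XOR ((z AND NOT v) IMPLIES (v IMPLIES NOT u)))
F2 = ((NOT w AND (w OR u)) XOR v)
Counterexample to F1=>F2 is where F1=1 and F2=0.
Evaluate each row (bits = u,v,w,z, MSB first):
  row 0 [0000]: F1=1 F2=0 -> F1&~F2 -> 1
  row 1 [0001]: F1=1 F2=0 -> F1&~F2 -> 1
  row 2 [0010]: F1=0 F2=0 -> F1&~F2 -> 0
  row 3 [0011]: F1=0 F2=0 -> F1&~F2 -> 0
  row 4 [0100]: F1=0 F2=1 -> F1&~F2 -> 0
  row 5 [0101]: F1=0 F2=1 -> F1&~F2 -> 0
  row 6 [0110]: F1=0 F2=1 -> F1&~F2 -> 0
  row 7 [0111]: F1=0 F2=1 -> F1&~F2 -> 0
  row 8 [1000]: F1=1 F2=1 -> F1&~F2 -> 0
  row 9 [1001]: F1=1 F2=1 -> F1&~F2 -> 0
  row 10 [1010]: F1=0 F2=0 -> F1&~F2 -> 0
  row 11 [1011]: F1=0 F2=0 -> F1&~F2 -> 0
  row 12 [1100]: F1=0 F2=0 -> F1&~F2 -> 0
  row 13 [1101]: F1=0 F2=0 -> F1&~F2 -> 0
  row 14 [1110]: F1=0 F2=1 -> F1&~F2 -> 0
  row 15 [1111]: F1=0 F2=1 -> F1&~F2 -> 0
Full result column, 4 rows per line (u,v fixed per line; w,z runs 00..11 left to right):
  rows 0-3 [u,v=00]: 1100  = hex C
  rows 4-7 [u,v=01]: 0000  = hex 0
  rows 8-11 [u,v=10]: 0000  = hex 0
  rows 12-15 [u,v=11]: 0000  = hex 0
Counterexample vector (row 0 .. row 15) = 1100000000000000
Output column grouped in 4s = 1100 0000 0000 0000 = 0xC000
Convert to decimal digit by digit (value = value*16 + digit):
  C -> 12
  12*16 + 0 = 192
  192*16 + 0 = 3072
  3072*16 + 0 = 49152
Decimal = 49152

49152


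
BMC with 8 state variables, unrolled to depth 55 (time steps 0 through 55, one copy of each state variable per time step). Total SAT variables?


BMC unrolls to depth k, creating one copy of each state var for steps 0..k.
Step count = 55 + 1 = 56 (steps 0 through 55)
Vars per step = 8
Total = 8 * 56 = 448

448


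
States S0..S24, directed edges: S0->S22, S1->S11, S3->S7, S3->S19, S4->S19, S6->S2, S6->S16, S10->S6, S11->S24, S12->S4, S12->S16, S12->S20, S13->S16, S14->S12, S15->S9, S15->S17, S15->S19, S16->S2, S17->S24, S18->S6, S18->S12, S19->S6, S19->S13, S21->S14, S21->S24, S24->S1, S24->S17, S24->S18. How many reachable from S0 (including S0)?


BFS from S0:
  layer 0: {S0}
  layer 1: {S22}
Reachable set: {S0, S22}
Count = 2

2


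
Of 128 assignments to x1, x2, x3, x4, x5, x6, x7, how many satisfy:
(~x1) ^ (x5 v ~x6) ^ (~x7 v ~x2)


CNF with 3 clauses over 7 vars (128 assignments).
An assignment satisfies CNF iff every clause has >=1 true literal.
Check each row (bits = x1,x2,x3,x4,x5,x6,x7; clause T/F shown):
  row 0 [0000000]: clauses=TTT -> 1
  row 1 [0000001]: clauses=TTT -> 1
  row 2 [0000010]: clauses=TFT -> 0
  row 3 [0000011]: clauses=TFT -> 0
  row 4 [0000100]: clauses=TTT -> 1
  (every remaining row is evaluated the same way; all 128 results are listed next)
Full result column, 8 rows per line (x1,x2,x3,x4 fixed per line; x5,x6,x7 runs 000..111 left to right):
  rows 0-7 [x1,x2,x3,x4=0000]: 11001111  (ones: 6)
  rows 8-15 [x1,x2,x3,x4=0001]: 11001111  (ones: 6)
  rows 16-23 [x1,x2,x3,x4=0010]: 11001111  (ones: 6)
  rows 24-31 [x1,x2,x3,x4=0011]: 11001111  (ones: 6)
  rows 32-39 [x1,x2,x3,x4=0100]: 10001010  (ones: 3)
  rows 40-47 [x1,x2,x3,x4=0101]: 10001010  (ones: 3)
  rows 48-55 [x1,x2,x3,x4=0110]: 10001010  (ones: 3)
  rows 56-63 [x1,x2,x3,x4=0111]: 10001010  (ones: 3)
  rows 64-71 [x1,x2,x3,x4=1000]: 00000000  (ones: 0)
  rows 72-79 [x1,x2,x3,x4=1001]: 00000000  (ones: 0)
  rows 80-87 [x1,x2,x3,x4=1010]: 00000000  (ones: 0)
  rows 88-95 [x1,x2,x3,x4=1011]: 00000000  (ones: 0)
  rows 96-103 [x1,x2,x3,x4=1100]: 00000000  (ones: 0)
  rows 104-111 [x1,x2,x3,x4=1101]: 00000000  (ones: 0)
  rows 112-119 [x1,x2,x3,x4=1110]: 00000000  (ones: 0)
  rows 120-127 [x1,x2,x3,x4=1111]: 00000000  (ones: 0)
Satisfying assignments = 6+6+6+6+3+3+3+3+0+0+0+0+0+0+0+0 = 36

36


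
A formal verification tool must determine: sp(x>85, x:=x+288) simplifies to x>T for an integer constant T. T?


Formula: sp(P, x:=E) = exists old_x. (x = E[old_x/x]) AND P[old_x/x] (old_x is the value of x before the assignment; eliminate old_x by solving x = E[old_x/x] for old_x)
Step 1: Precondition P: x>85, i.e. old_x > 85
Step 2: Assignment gives x = old_x + 288, so old_x = x - 288
Step 3: Substitute into P: x - 288 > 85
Step 4: Simplify: x > 85+288 = 373

373


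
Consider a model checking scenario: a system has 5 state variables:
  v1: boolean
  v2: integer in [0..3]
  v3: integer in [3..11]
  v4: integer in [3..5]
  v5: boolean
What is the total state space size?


State space = product of domain sizes of all variables.
Domain sizes:
  v1 (boolean): 2
  v2 (integer in [0..3]): 4
  v3 (integer in [3..11]): 9
  v4 (integer in [3..5]): 3
  v5 (boolean): 2
Product = 2 * 4 * 9 * 3 * 2 = 432

432


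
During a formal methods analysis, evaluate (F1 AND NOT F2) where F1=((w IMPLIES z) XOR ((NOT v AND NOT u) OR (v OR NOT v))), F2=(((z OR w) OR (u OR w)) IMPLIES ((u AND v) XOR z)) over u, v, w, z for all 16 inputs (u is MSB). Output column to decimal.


F1 = ((w IMPLIES z) XOR ((NOT v AND NOT u) OR (v OR NOT v)))
F2 = (((z OR w) OR (u OR w)) IMPLIES ((u AND v) XOR z))
Counterexample to F1=>F2 is where F1=1 and F2=0.
Evaluate each row (bits = u,v,w,z, MSB first):
  row 0 [0000]: F1=0 F2=1 -> F1&~F2 -> 0
  row 1 [0001]: F1=0 F2=1 -> F1&~F2 -> 0
  row 2 [0010]: F1=1 F2=0 -> F1&~F2 -> 1
  row 3 [0011]: F1=0 F2=1 -> F1&~F2 -> 0
  row 4 [0100]: F1=0 F2=1 -> F1&~F2 -> 0
  row 5 [0101]: F1=0 F2=1 -> F1&~F2 -> 0
  row 6 [0110]: F1=1 F2=0 -> F1&~F2 -> 1
  row 7 [0111]: F1=0 F2=1 -> F1&~F2 -> 0
  row 8 [1000]: F1=0 F2=0 -> F1&~F2 -> 0
  row 9 [1001]: F1=0 F2=1 -> F1&~F2 -> 0
  row 10 [1010]: F1=1 F2=0 -> F1&~F2 -> 1
  row 11 [1011]: F1=0 F2=1 -> F1&~F2 -> 0
  row 12 [1100]: F1=0 F2=1 -> F1&~F2 -> 0
  row 13 [1101]: F1=0 F2=0 -> F1&~F2 -> 0
  row 14 [1110]: F1=1 F2=1 -> F1&~F2 -> 0
  row 15 [1111]: F1=0 F2=0 -> F1&~F2 -> 0
Full result column, 4 rows per line (u,v fixed per line; w,z runs 00..11 left to right):
  rows 0-3 [u,v=00]: 0010  = hex 2
  rows 4-7 [u,v=01]: 0010  = hex 2
  rows 8-11 [u,v=10]: 0010  = hex 2
  rows 12-15 [u,v=11]: 0000  = hex 0
Counterexample vector (row 0 .. row 15) = 0010001000100000
Output column grouped in 4s = 0010 0010 0010 0000 = 0x2220
Convert to decimal digit by digit (value = value*16 + digit):
  2 -> 2
  2*16 + 2 = 34
  34*16 + 2 = 546
  546*16 + 0 = 8736
Decimal = 8736

8736


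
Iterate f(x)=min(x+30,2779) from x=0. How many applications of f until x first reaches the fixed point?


Step 1: x=0, cap=2779, increment=30
Step 2: x grows by 30 each step until capped at 2779; fixed point is x=2779
Step 3: iterations = ceil(2779/30) = 93

93


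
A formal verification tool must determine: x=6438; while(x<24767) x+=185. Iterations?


Step 1: x goes from 6438 toward 24767 by 185; the body runs while x<24767, so iterations = ceil((bound-start)/step)
Step 2: Distance=18329
Step 3: ceil(18329/185)=100

100


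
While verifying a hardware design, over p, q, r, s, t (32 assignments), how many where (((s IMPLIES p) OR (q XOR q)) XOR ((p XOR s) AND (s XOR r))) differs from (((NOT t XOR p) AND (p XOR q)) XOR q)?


F1 = (((s IMPLIES p) OR (q XOR q)) XOR ((p XOR s) AND (s XOR r)))
F2 = (((NOT t XOR p) AND (p XOR q)) XOR q)
Evaluate both on each of 32 rows (bits = p,q,r,s,t):
  row 0 [00000]: F1=1 F2=0 (differ) -> 1
  row 1 [00001]: F1=1 F2=0 (differ) -> 1
  row 2 [00010]: F1=1 F2=0 (differ) -> 1
  row 3 [00011]: F1=1 F2=0 (differ) -> 1
  row 4 [00100]: F1=1 F2=0 (differ) -> 1
  row 5 [00101]: F1=1 F2=0 (differ) -> 1
  row 6 [00110]: F1=0 F2=0 -> 0
  row 7 [00111]: F1=0 F2=0 -> 0
  row 8 [01000]: F1=1 F2=0 (differ) -> 1
  row 9 [01001]: F1=1 F2=1 -> 0
  row 10 [01010]: F1=1 F2=0 (differ) -> 1
  row 11 [01011]: F1=1 F2=1 -> 0
  row 12 [01100]: F1=1 F2=0 (differ) -> 1
  row 13 [01101]: F1=1 F2=1 -> 0
  row 14 [01110]: F1=0 F2=0 -> 0
  row 15 [01111]: F1=0 F2=1 (differ) -> 1
  row 16 [10000]: F1=1 F2=0 (differ) -> 1
  row 17 [10001]: F1=1 F2=1 -> 0
  row 18 [10010]: F1=1 F2=0 (differ) -> 1
  row 19 [10011]: F1=1 F2=1 -> 0
  row 20 [10100]: F1=0 F2=0 -> 0
  row 21 [10101]: F1=0 F2=1 (differ) -> 1
  row 22 [10110]: F1=1 F2=0 (differ) -> 1
  row 23 [10111]: F1=1 F2=1 -> 0
  row 24 [11000]: F1=1 F2=1 -> 0
  row 25 [11001]: F1=1 F2=1 -> 0
  row 26 [11010]: F1=1 F2=1 -> 0
  row 27 [11011]: F1=1 F2=1 -> 0
  row 28 [11100]: F1=0 F2=1 (differ) -> 1
  row 29 [11101]: F1=0 F2=1 (differ) -> 1
  row 30 [11110]: F1=1 F2=1 -> 0
  row 31 [11111]: F1=1 F2=1 -> 0
Full result column, 8 rows per line (p,q fixed per line; r,s,t runs 000..111 left to right):
  rows 0-7 [p,q=00]: 11111100  (ones: 6)
  rows 8-15 [p,q=01]: 10101001  (ones: 4)
  rows 16-23 [p,q=10]: 10100110  (ones: 4)
  rows 24-31 [p,q=11]: 00001100  (ones: 2)
Disagreements = 6+4+4+2 = 16

16


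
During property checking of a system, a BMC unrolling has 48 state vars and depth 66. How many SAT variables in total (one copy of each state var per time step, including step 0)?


BMC unrolls to depth k, creating one copy of each state var for steps 0..k.
Step count = 66 + 1 = 67 (steps 0 through 66)
Vars per step = 48
Total = 48 * 67 = 3216

3216


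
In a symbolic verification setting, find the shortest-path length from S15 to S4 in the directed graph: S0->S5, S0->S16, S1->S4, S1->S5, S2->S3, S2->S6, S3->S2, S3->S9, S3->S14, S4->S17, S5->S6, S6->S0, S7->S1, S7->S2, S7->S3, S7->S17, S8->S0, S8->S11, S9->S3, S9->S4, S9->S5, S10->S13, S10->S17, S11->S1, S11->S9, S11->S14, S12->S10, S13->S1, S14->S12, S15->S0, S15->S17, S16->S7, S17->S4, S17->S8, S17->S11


BFS layer-by-layer from S15:
  dist 0: {S15}
  dist 1: {S0, S17}
  dist 2: {S4, S5, S8, S11, S16}
  -> S4 reached at distance 2
Shortest path length = 2

2


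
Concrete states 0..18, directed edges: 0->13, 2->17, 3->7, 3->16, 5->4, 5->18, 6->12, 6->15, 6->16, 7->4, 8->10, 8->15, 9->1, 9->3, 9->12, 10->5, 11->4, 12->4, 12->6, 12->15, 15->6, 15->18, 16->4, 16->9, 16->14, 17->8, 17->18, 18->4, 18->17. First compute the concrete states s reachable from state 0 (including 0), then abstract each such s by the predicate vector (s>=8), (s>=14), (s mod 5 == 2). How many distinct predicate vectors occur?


BFS from 0:
Concrete reachable: {0, 13}
Abstract via predicates (s>=8), (s>=14), (s mod 5 == 2):
  (0,0,0) <- {0}
  (1,0,0) <- {13}
Distinct abstract states = 2

2


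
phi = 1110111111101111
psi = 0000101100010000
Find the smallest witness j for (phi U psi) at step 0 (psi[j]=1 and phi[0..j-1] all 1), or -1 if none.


(phi U psi) at 0: need smallest j with psi[j]=1 and phi[i]=1 for all i in [0,j).
Scan from step 0:
  step 0: phi=1, psi=0 -> continue
  step 1: phi=1, psi=0 -> continue
  step 2: phi=1, psi=0 -> continue
  step 3: phi=0 -> phi-prefix broken from here
  step 4: psi=1 but phi already failed -> not a witness
  step 6: psi=1 but phi already failed -> not a witness
  step 7: psi=1 but phi already failed -> not a witness
  step 11: psi=1 but phi already failed -> not a witness
  end of trace: no witness -> -1
Witness step = -1

-1


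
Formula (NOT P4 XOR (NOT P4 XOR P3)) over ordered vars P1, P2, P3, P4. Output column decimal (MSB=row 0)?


Formula: (NOT P4 XOR (NOT P4 XOR P3)) over P1, P2, P3, P4 (16 rows)
Evaluate each row (bits = P1,P2,P3,P4, MSB first):
  row 0 [0000]: (NOT 0 XOR (NOT 0 XOR 0)) -> 0
  row 1 [0001]: (NOT 1 XOR (NOT 1 XOR 0)) -> 0
  row 2 [0010]: (NOT 0 XOR (NOT 0 XOR 1)) -> 1
  row 3 [0011]: (NOT 1 XOR (NOT 1 XOR 1)) -> 1
  row 4 [0100]: (NOT 0 XOR (NOT 0 XOR 0)) -> 0
  row 5 [0101]: (NOT 1 XOR (NOT 1 XOR 0)) -> 0
  row 6 [0110]: (NOT 0 XOR (NOT 0 XOR 1)) -> 1
  row 7 [0111]: (NOT 1 XOR (NOT 1 XOR 1)) -> 1
  row 8 [1000]: (NOT 0 XOR (NOT 0 XOR 0)) -> 0
  row 9 [1001]: (NOT 1 XOR (NOT 1 XOR 0)) -> 0
  row 10 [1010]: (NOT 0 XOR (NOT 0 XOR 1)) -> 1
  row 11 [1011]: (NOT 1 XOR (NOT 1 XOR 1)) -> 1
  row 12 [1100]: (NOT 0 XOR (NOT 0 XOR 0)) -> 0
  row 13 [1101]: (NOT 1 XOR (NOT 1 XOR 0)) -> 0
  row 14 [1110]: (NOT 0 XOR (NOT 0 XOR 1)) -> 1
  row 15 [1111]: (NOT 1 XOR (NOT 1 XOR 1)) -> 1
Full result column, 4 rows per line (P1,P2 fixed per line; P3,P4 runs 00..11 left to right):
  rows 0-3 [P1,P2=00]: 0011  = hex 3
  rows 4-7 [P1,P2=01]: 0011  = hex 3
  rows 8-11 [P1,P2=10]: 0011  = hex 3
  rows 12-15 [P1,P2=11]: 0011  = hex 3
Output column (row 0 .. row 15) = 0011001100110011
Output column grouped in 4s = 0011 0011 0011 0011 = 0x3333
Convert to decimal digit by digit (value = value*16 + digit):
  3 -> 3
  3*16 + 3 = 51
  51*16 + 3 = 819
  819*16 + 3 = 13107
Decimal = 13107

13107


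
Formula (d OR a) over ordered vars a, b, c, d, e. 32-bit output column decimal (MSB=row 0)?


Formula: (d OR a) over a, b, c, d, e (32 rows)
Evaluate each row (bits = a,b,c,d,e, MSB first):
  row 0 [00000]: (0 OR 0) -> 0
  row 1 [00001]: (0 OR 0) -> 0
  row 2 [00010]: (1 OR 0) -> 1
  row 3 [00011]: (1 OR 0) -> 1
  row 4 [00100]: (0 OR 0) -> 0
  row 5 [00101]: (0 OR 0) -> 0
  row 6 [00110]: (1 OR 0) -> 1
  row 7 [00111]: (1 OR 0) -> 1
  row 8 [01000]: (0 OR 0) -> 0
  row 9 [01001]: (0 OR 0) -> 0
  row 10 [01010]: (1 OR 0) -> 1
  row 11 [01011]: (1 OR 0) -> 1
  row 12 [01100]: (0 OR 0) -> 0
  row 13 [01101]: (0 OR 0) -> 0
  row 14 [01110]: (1 OR 0) -> 1
  row 15 [01111]: (1 OR 0) -> 1
  row 16 [10000]: (0 OR 1) -> 1
  row 17 [10001]: (0 OR 1) -> 1
  row 18 [10010]: (1 OR 1) -> 1
  row 19 [10011]: (1 OR 1) -> 1
  row 20 [10100]: (0 OR 1) -> 1
  row 21 [10101]: (0 OR 1) -> 1
  row 22 [10110]: (1 OR 1) -> 1
  row 23 [10111]: (1 OR 1) -> 1
  row 24 [11000]: (0 OR 1) -> 1
  row 25 [11001]: (0 OR 1) -> 1
  row 26 [11010]: (1 OR 1) -> 1
  row 27 [11011]: (1 OR 1) -> 1
  row 28 [11100]: (0 OR 1) -> 1
  row 29 [11101]: (0 OR 1) -> 1
  row 30 [11110]: (1 OR 1) -> 1
  row 31 [11111]: (1 OR 1) -> 1
Full result column, 4 rows per line (a,b,c fixed per line; d,e runs 00..11 left to right):
  rows 0-3 [a,b,c=000]: 0011  = hex 3
  rows 4-7 [a,b,c=001]: 0011  = hex 3
  rows 8-11 [a,b,c=010]: 0011  = hex 3
  rows 12-15 [a,b,c=011]: 0011  = hex 3
  rows 16-19 [a,b,c=100]: 1111  = hex F
  rows 20-23 [a,b,c=101]: 1111  = hex F
  rows 24-27 [a,b,c=110]: 1111  = hex F
  rows 28-31 [a,b,c=111]: 1111  = hex F
Output column (row 0 .. row 31) = 00110011001100111111111111111111
Output column grouped in 4s = 0011 0011 0011 0011 1111 1111 1111 1111 = 0x3333FFFF
Convert to decimal digit by digit (value = value*16 + digit):
  3 -> 3
  3*16 + 3 = 51
  51*16 + 3 = 819
  819*16 + 3 = 13107
  13107*16 + 15 (F) = 209727
  209727*16 + 15 (F) = 3355647
  3355647*16 + 15 (F) = 53690367
  53690367*16 + 15 (F) = 859045887
Decimal = 859045887

859045887


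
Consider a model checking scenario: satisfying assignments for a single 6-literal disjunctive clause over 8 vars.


Step 1: Total=2^8=256
Step 2: Unsat when all 6 false: 2^2=4
Step 3: Sat=256-4=252

252


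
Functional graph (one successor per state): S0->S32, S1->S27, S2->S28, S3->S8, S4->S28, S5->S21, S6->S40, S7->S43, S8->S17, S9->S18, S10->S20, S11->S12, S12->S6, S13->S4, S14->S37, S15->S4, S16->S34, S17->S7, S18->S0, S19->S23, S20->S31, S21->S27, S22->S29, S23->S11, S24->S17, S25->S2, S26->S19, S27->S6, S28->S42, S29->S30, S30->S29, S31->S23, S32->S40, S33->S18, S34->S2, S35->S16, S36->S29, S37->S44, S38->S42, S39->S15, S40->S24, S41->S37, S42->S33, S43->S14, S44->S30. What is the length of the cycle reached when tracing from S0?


Trace from S0 until a state repeats:
  S0 -> S32 -> S40 -> S24 -> S17 -> S7 -> S43 -> S14 -> S37 -> S44 -> S30 -> S29 -> S30
S30 first seen at step 10, revisited at step 12.
Cycle length = 12 - 10 = 2

2


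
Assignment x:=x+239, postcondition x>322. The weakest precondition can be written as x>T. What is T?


Formula: wp(x:=E, P) = P[E/x] (substitute E for x in postcondition)
Step 1: Postcondition: x>322
Step 2: Substitute x+239 for x: x+239>322
Step 3: Solve for x: x > 322-239 = 83

83


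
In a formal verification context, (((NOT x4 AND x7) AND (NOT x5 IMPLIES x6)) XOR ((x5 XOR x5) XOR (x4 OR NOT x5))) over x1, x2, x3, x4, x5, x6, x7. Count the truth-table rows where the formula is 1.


Formula: (((NOT x4 AND x7) AND (NOT x5 IMPLIES x6)) XOR ((x5 XOR x5) XOR (x4 OR NOT x5))) over 7 vars (128 rows)
Evaluate each row (x1, x2, x3, x4, x5, x6, x7 as bits, MSB first):
  row 0 [0000000]: (((NOT 0 AND 0) AND (NOT 0 IMPLIES 0)) XOR ((0 XOR 0) XOR (0 OR NOT 0))) -> 1
  row 1 [0000001]: (((NOT 0 AND 1) AND (NOT 0 IMPLIES 0)) XOR ((0 XOR 0) XOR (0 OR NOT 0))) -> 1
  row 2 [0000010]: (((NOT 0 AND 0) AND (NOT 0 IMPLIES 1)) XOR ((0 XOR 0) XOR (0 OR NOT 0))) -> 1
  row 3 [0000011]: (((NOT 0 AND 1) AND (NOT 0 IMPLIES 1)) XOR ((0 XOR 0) XOR (0 OR NOT 0))) -> 0
  row 4 [0000100]: (((NOT 0 AND 0) AND (NOT 1 IMPLIES 0)) XOR ((1 XOR 1) XOR (0 OR NOT 1))) -> 0
  (every remaining row is evaluated the same way; all 128 results are listed next)
Full result column, 8 rows per line (x1,x2,x3,x4 fixed per line; x5,x6,x7 runs 000..111 left to right):
  rows 0-7 [x1,x2,x3,x4=0000]: 11100101  (ones: 5)
  rows 8-15 [x1,x2,x3,x4=0001]: 11111111  (ones: 8)
  rows 16-23 [x1,x2,x3,x4=0010]: 11100101  (ones: 5)
  rows 24-31 [x1,x2,x3,x4=0011]: 11111111  (ones: 8)
  rows 32-39 [x1,x2,x3,x4=0100]: 11100101  (ones: 5)
  rows 40-47 [x1,x2,x3,x4=0101]: 11111111  (ones: 8)
  rows 48-55 [x1,x2,x3,x4=0110]: 11100101  (ones: 5)
  rows 56-63 [x1,x2,x3,x4=0111]: 11111111  (ones: 8)
  rows 64-71 [x1,x2,x3,x4=1000]: 11100101  (ones: 5)
  rows 72-79 [x1,x2,x3,x4=1001]: 11111111  (ones: 8)
  rows 80-87 [x1,x2,x3,x4=1010]: 11100101  (ones: 5)
  rows 88-95 [x1,x2,x3,x4=1011]: 11111111  (ones: 8)
  rows 96-103 [x1,x2,x3,x4=1100]: 11100101  (ones: 5)
  rows 104-111 [x1,x2,x3,x4=1101]: 11111111  (ones: 8)
  rows 112-119 [x1,x2,x3,x4=1110]: 11100101  (ones: 5)
  rows 120-127 [x1,x2,x3,x4=1111]: 11111111  (ones: 8)
Count of 1-rows = 5+8+5+8+5+8+5+8+5+8+5+8+5+8+5+8 = 104

104


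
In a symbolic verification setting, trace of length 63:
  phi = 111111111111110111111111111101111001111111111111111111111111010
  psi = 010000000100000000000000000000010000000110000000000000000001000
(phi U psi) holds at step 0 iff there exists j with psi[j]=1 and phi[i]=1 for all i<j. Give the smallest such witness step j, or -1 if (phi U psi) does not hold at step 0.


(phi U psi) at 0: need smallest j with psi[j]=1 and phi[i]=1 for all i in [0,j).
Scan from step 0:
  step 0: phi=1, psi=0 -> continue
  step 1: psi=1 and phi held for [0,1) -> witness found
Witness step = 1

1


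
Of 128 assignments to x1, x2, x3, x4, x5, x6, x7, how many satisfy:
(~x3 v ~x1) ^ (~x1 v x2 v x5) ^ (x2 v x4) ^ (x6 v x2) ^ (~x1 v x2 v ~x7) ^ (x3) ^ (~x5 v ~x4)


CNF with 7 clauses over 7 vars (128 assignments).
An assignment satisfies CNF iff every clause has >=1 true literal.
Check each row (bits = x1,x2,x3,x4,x5,x6,x7; clause T/F shown):
  row 0 [0000000]: clauses=TTFFTFT -> 0
  row 1 [0000001]: clauses=TTFFTFT -> 0
  row 2 [0000010]: clauses=TTFTTFT -> 0
  row 3 [0000011]: clauses=TTFTTFT -> 0
  row 4 [0000100]: clauses=TTFFTFT -> 0
  (every remaining row is evaluated the same way; all 128 results are listed next)
Full result column, 8 rows per line (x1,x2,x3,x4 fixed per line; x5,x6,x7 runs 000..111 left to right):
  rows 0-7 [x1,x2,x3,x4=0000]: 00000000  (ones: 0)
  rows 8-15 [x1,x2,x3,x4=0001]: 00000000  (ones: 0)
  rows 16-23 [x1,x2,x3,x4=0010]: 00000000  (ones: 0)
  rows 24-31 [x1,x2,x3,x4=0011]: 00110000  (ones: 2)
  rows 32-39 [x1,x2,x3,x4=0100]: 00000000  (ones: 0)
  rows 40-47 [x1,x2,x3,x4=0101]: 00000000  (ones: 0)
  rows 48-55 [x1,x2,x3,x4=0110]: 11111111  (ones: 8)
  rows 56-63 [x1,x2,x3,x4=0111]: 11110000  (ones: 4)
  rows 64-71 [x1,x2,x3,x4=1000]: 00000000  (ones: 0)
  rows 72-79 [x1,x2,x3,x4=1001]: 00000000  (ones: 0)
  rows 80-87 [x1,x2,x3,x4=1010]: 00000000  (ones: 0)
  rows 88-95 [x1,x2,x3,x4=1011]: 00000000  (ones: 0)
  rows 96-103 [x1,x2,x3,x4=1100]: 00000000  (ones: 0)
  rows 104-111 [x1,x2,x3,x4=1101]: 00000000  (ones: 0)
  rows 112-119 [x1,x2,x3,x4=1110]: 00000000  (ones: 0)
  rows 120-127 [x1,x2,x3,x4=1111]: 00000000  (ones: 0)
Satisfying assignments = 0+0+0+2+0+0+8+4+0+0+0+0+0+0+0+0 = 14

14


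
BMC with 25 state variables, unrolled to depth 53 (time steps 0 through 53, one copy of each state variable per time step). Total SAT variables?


BMC unrolls to depth k, creating one copy of each state var for steps 0..k.
Step count = 53 + 1 = 54 (steps 0 through 53)
Vars per step = 25
Total = 25 * 54 = 1350

1350


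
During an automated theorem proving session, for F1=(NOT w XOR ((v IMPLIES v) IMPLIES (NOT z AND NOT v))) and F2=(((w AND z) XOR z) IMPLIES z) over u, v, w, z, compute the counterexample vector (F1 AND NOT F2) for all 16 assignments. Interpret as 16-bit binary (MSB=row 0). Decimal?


F1 = (NOT w XOR ((v IMPLIES v) IMPLIES (NOT z AND NOT v)))
F2 = (((w AND z) XOR z) IMPLIES z)
Counterexample to F1=>F2 is where F1=1 and F2=0.
Evaluate each row (bits = u,v,w,z, MSB first):
  row 0 [0000]: F1=0 F2=1 -> F1&~F2 -> 0
  row 1 [0001]: F1=1 F2=1 -> F1&~F2 -> 0
  row 2 [0010]: F1=1 F2=1 -> F1&~F2 -> 0
  row 3 [0011]: F1=0 F2=1 -> F1&~F2 -> 0
  row 4 [0100]: F1=1 F2=1 -> F1&~F2 -> 0
  row 5 [0101]: F1=1 F2=1 -> F1&~F2 -> 0
  row 6 [0110]: F1=0 F2=1 -> F1&~F2 -> 0
  row 7 [0111]: F1=0 F2=1 -> F1&~F2 -> 0
  row 8 [1000]: F1=0 F2=1 -> F1&~F2 -> 0
  row 9 [1001]: F1=1 F2=1 -> F1&~F2 -> 0
  row 10 [1010]: F1=1 F2=1 -> F1&~F2 -> 0
  row 11 [1011]: F1=0 F2=1 -> F1&~F2 -> 0
  row 12 [1100]: F1=1 F2=1 -> F1&~F2 -> 0
  row 13 [1101]: F1=1 F2=1 -> F1&~F2 -> 0
  row 14 [1110]: F1=0 F2=1 -> F1&~F2 -> 0
  row 15 [1111]: F1=0 F2=1 -> F1&~F2 -> 0
Full result column, 4 rows per line (u,v fixed per line; w,z runs 00..11 left to right):
  rows 0-3 [u,v=00]: 0000  = hex 0
  rows 4-7 [u,v=01]: 0000  = hex 0
  rows 8-11 [u,v=10]: 0000  = hex 0
  rows 12-15 [u,v=11]: 0000  = hex 0
Counterexample vector (row 0 .. row 15) = 0000000000000000
Output column grouped in 4s = 0000 0000 0000 0000 = 0x0000
Convert to decimal digit by digit (value = value*16 + digit):
  0 -> 0
  0*16 + 0 = 0
  0*16 + 0 = 0
  0*16 + 0 = 0
Decimal = 0

0


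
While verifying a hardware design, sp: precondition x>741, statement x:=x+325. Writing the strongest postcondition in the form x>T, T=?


Formula: sp(P, x:=E) = exists old_x. (x = E[old_x/x]) AND P[old_x/x] (old_x is the value of x before the assignment; eliminate old_x by solving x = E[old_x/x] for old_x)
Step 1: Precondition P: x>741, i.e. old_x > 741
Step 2: Assignment gives x = old_x + 325, so old_x = x - 325
Step 3: Substitute into P: x - 325 > 741
Step 4: Simplify: x > 741+325 = 1066

1066


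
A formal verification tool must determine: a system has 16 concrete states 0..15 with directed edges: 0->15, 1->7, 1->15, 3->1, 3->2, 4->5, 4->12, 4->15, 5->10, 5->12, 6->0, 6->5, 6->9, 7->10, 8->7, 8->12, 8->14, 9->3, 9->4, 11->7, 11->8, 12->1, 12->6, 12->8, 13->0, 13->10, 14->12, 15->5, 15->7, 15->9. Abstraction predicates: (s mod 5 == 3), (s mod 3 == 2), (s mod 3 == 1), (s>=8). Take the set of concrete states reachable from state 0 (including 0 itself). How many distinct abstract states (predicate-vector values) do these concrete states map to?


BFS from 0:
Concrete reachable: {0, 1, 2, 3, 4, 5, 6, 7, 8, 9, 10, 12, 14, 15}
Abstract via predicates (s mod 5 == 3), (s mod 3 == 2), (s mod 3 == 1), (s>=8):
  (0,0,0,0) <- {0, 6}
  (0,0,0,1) <- {9, 12, 15}
  (0,0,1,0) <- {1, 4, 7}
  (0,0,1,1) <- {10}
  (0,1,0,0) <- {2, 5}
  (0,1,0,1) <- {14}
  (1,0,0,0) <- {3}
  (1,1,0,1) <- {8}
Distinct abstract states = 8

8


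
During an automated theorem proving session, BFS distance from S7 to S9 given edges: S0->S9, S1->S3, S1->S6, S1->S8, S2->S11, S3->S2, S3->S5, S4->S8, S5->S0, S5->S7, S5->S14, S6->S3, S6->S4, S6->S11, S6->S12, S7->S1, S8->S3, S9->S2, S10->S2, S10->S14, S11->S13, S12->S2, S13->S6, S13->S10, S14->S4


BFS layer-by-layer from S7:
  dist 0: {S7}
  dist 1: {S1}
  dist 2: {S3, S6, S8}
  dist 3: {S2, S4, S5, S11, S12}
  dist 4: {S0, S13, S14}
  dist 5: {S9, S10}
  -> S9 reached at distance 5
Shortest path length = 5

5


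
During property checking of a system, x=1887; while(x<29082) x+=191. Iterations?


Step 1: x goes from 1887 toward 29082 by 191; the body runs while x<29082, so iterations = ceil((bound-start)/step)
Step 2: Distance=27195
Step 3: ceil(27195/191)=143

143


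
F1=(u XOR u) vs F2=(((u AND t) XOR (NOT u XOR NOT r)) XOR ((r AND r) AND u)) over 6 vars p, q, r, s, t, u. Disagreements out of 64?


F1 = (u XOR u)
F2 = (((u AND t) XOR (NOT u XOR NOT r)) XOR ((r AND r) AND u))
Evaluate both on each of 64 rows (bits = p,q,r,s,t,u):
  row 0 [000000]: F1=0 F2=0 -> 0
  row 1 [000001]: F1=0 F2=1 (differ) -> 1
  row 2 [000010]: F1=0 F2=0 -> 0
  row 3 [000011]: F1=0 F2=0 -> 0
  row 4 [000100]: F1=0 F2=0 -> 0
  (every remaining row is evaluated the same way; all 64 results are listed next)
Full result column, 8 rows per line (p,q,r fixed per line; s,t,u runs 000..111 left to right):
  rows 0-7 [p,q,r=000]: 01000100  (ones: 2)
  rows 8-15 [p,q,r=001]: 11101110  (ones: 6)
  rows 16-23 [p,q,r=010]: 01000100  (ones: 2)
  rows 24-31 [p,q,r=011]: 11101110  (ones: 6)
  rows 32-39 [p,q,r=100]: 01000100  (ones: 2)
  rows 40-47 [p,q,r=101]: 11101110  (ones: 6)
  rows 48-55 [p,q,r=110]: 01000100  (ones: 2)
  rows 56-63 [p,q,r=111]: 11101110  (ones: 6)
Disagreements = 2+6+2+6+2+6+2+6 = 32

32


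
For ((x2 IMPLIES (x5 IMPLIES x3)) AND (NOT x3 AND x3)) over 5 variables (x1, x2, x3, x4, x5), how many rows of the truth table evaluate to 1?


Formula: ((x2 IMPLIES (x5 IMPLIES x3)) AND (NOT x3 AND x3)) over 5 vars (32 rows)
Evaluate each row (x1, x2, x3, x4, x5 as bits, MSB first):
  row 0 [00000]: ((0 IMPLIES (0 IMPLIES 0)) AND (NOT 0 AND 0)) -> 0
  row 1 [00001]: ((0 IMPLIES (1 IMPLIES 0)) AND (NOT 0 AND 0)) -> 0
  row 2 [00010]: ((0 IMPLIES (0 IMPLIES 0)) AND (NOT 0 AND 0)) -> 0
  row 3 [00011]: ((0 IMPLIES (1 IMPLIES 0)) AND (NOT 0 AND 0)) -> 0
  row 4 [00100]: ((0 IMPLIES (0 IMPLIES 1)) AND (NOT 1 AND 1)) -> 0
  row 5 [00101]: ((0 IMPLIES (1 IMPLIES 1)) AND (NOT 1 AND 1)) -> 0
  row 6 [00110]: ((0 IMPLIES (0 IMPLIES 1)) AND (NOT 1 AND 1)) -> 0
  row 7 [00111]: ((0 IMPLIES (1 IMPLIES 1)) AND (NOT 1 AND 1)) -> 0
  row 8 [01000]: ((1 IMPLIES (0 IMPLIES 0)) AND (NOT 0 AND 0)) -> 0
  row 9 [01001]: ((1 IMPLIES (1 IMPLIES 0)) AND (NOT 0 AND 0)) -> 0
  row 10 [01010]: ((1 IMPLIES (0 IMPLIES 0)) AND (NOT 0 AND 0)) -> 0
  row 11 [01011]: ((1 IMPLIES (1 IMPLIES 0)) AND (NOT 0 AND 0)) -> 0
  row 12 [01100]: ((1 IMPLIES (0 IMPLIES 1)) AND (NOT 1 AND 1)) -> 0
  row 13 [01101]: ((1 IMPLIES (1 IMPLIES 1)) AND (NOT 1 AND 1)) -> 0
  row 14 [01110]: ((1 IMPLIES (0 IMPLIES 1)) AND (NOT 1 AND 1)) -> 0
  row 15 [01111]: ((1 IMPLIES (1 IMPLIES 1)) AND (NOT 1 AND 1)) -> 0
  row 16 [10000]: ((0 IMPLIES (0 IMPLIES 0)) AND (NOT 0 AND 0)) -> 0
  row 17 [10001]: ((0 IMPLIES (1 IMPLIES 0)) AND (NOT 0 AND 0)) -> 0
  row 18 [10010]: ((0 IMPLIES (0 IMPLIES 0)) AND (NOT 0 AND 0)) -> 0
  row 19 [10011]: ((0 IMPLIES (1 IMPLIES 0)) AND (NOT 0 AND 0)) -> 0
  row 20 [10100]: ((0 IMPLIES (0 IMPLIES 1)) AND (NOT 1 AND 1)) -> 0
  row 21 [10101]: ((0 IMPLIES (1 IMPLIES 1)) AND (NOT 1 AND 1)) -> 0
  row 22 [10110]: ((0 IMPLIES (0 IMPLIES 1)) AND (NOT 1 AND 1)) -> 0
  row 23 [10111]: ((0 IMPLIES (1 IMPLIES 1)) AND (NOT 1 AND 1)) -> 0
  row 24 [11000]: ((1 IMPLIES (0 IMPLIES 0)) AND (NOT 0 AND 0)) -> 0
  row 25 [11001]: ((1 IMPLIES (1 IMPLIES 0)) AND (NOT 0 AND 0)) -> 0
  row 26 [11010]: ((1 IMPLIES (0 IMPLIES 0)) AND (NOT 0 AND 0)) -> 0
  row 27 [11011]: ((1 IMPLIES (1 IMPLIES 0)) AND (NOT 0 AND 0)) -> 0
  row 28 [11100]: ((1 IMPLIES (0 IMPLIES 1)) AND (NOT 1 AND 1)) -> 0
  row 29 [11101]: ((1 IMPLIES (1 IMPLIES 1)) AND (NOT 1 AND 1)) -> 0
  row 30 [11110]: ((1 IMPLIES (0 IMPLIES 1)) AND (NOT 1 AND 1)) -> 0
  row 31 [11111]: ((1 IMPLIES (1 IMPLIES 1)) AND (NOT 1 AND 1)) -> 0
Full result column, 8 rows per line (x1,x2 fixed per line; x3,x4,x5 runs 000..111 left to right):
  rows 0-7 [x1,x2=00]: 00000000  (ones: 0)
  rows 8-15 [x1,x2=01]: 00000000  (ones: 0)
  rows 16-23 [x1,x2=10]: 00000000  (ones: 0)
  rows 24-31 [x1,x2=11]: 00000000  (ones: 0)
Count of 1-rows = 0+0+0+0 = 0

0


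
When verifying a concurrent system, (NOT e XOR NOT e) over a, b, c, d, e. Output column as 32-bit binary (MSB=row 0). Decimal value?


Formula: (NOT e XOR NOT e) over a, b, c, d, e (32 rows)
Evaluate each row (bits = a,b,c,d,e, MSB first):
  row 0 [00000]: (NOT 0 XOR NOT 0) -> 0
  row 1 [00001]: (NOT 1 XOR NOT 1) -> 0
  row 2 [00010]: (NOT 0 XOR NOT 0) -> 0
  row 3 [00011]: (NOT 1 XOR NOT 1) -> 0
  row 4 [00100]: (NOT 0 XOR NOT 0) -> 0
  row 5 [00101]: (NOT 1 XOR NOT 1) -> 0
  row 6 [00110]: (NOT 0 XOR NOT 0) -> 0
  row 7 [00111]: (NOT 1 XOR NOT 1) -> 0
  row 8 [01000]: (NOT 0 XOR NOT 0) -> 0
  row 9 [01001]: (NOT 1 XOR NOT 1) -> 0
  row 10 [01010]: (NOT 0 XOR NOT 0) -> 0
  row 11 [01011]: (NOT 1 XOR NOT 1) -> 0
  row 12 [01100]: (NOT 0 XOR NOT 0) -> 0
  row 13 [01101]: (NOT 1 XOR NOT 1) -> 0
  row 14 [01110]: (NOT 0 XOR NOT 0) -> 0
  row 15 [01111]: (NOT 1 XOR NOT 1) -> 0
  row 16 [10000]: (NOT 0 XOR NOT 0) -> 0
  row 17 [10001]: (NOT 1 XOR NOT 1) -> 0
  row 18 [10010]: (NOT 0 XOR NOT 0) -> 0
  row 19 [10011]: (NOT 1 XOR NOT 1) -> 0
  row 20 [10100]: (NOT 0 XOR NOT 0) -> 0
  row 21 [10101]: (NOT 1 XOR NOT 1) -> 0
  row 22 [10110]: (NOT 0 XOR NOT 0) -> 0
  row 23 [10111]: (NOT 1 XOR NOT 1) -> 0
  row 24 [11000]: (NOT 0 XOR NOT 0) -> 0
  row 25 [11001]: (NOT 1 XOR NOT 1) -> 0
  row 26 [11010]: (NOT 0 XOR NOT 0) -> 0
  row 27 [11011]: (NOT 1 XOR NOT 1) -> 0
  row 28 [11100]: (NOT 0 XOR NOT 0) -> 0
  row 29 [11101]: (NOT 1 XOR NOT 1) -> 0
  row 30 [11110]: (NOT 0 XOR NOT 0) -> 0
  row 31 [11111]: (NOT 1 XOR NOT 1) -> 0
Full result column, 4 rows per line (a,b,c fixed per line; d,e runs 00..11 left to right):
  rows 0-3 [a,b,c=000]: 0000  = hex 0
  rows 4-7 [a,b,c=001]: 0000  = hex 0
  rows 8-11 [a,b,c=010]: 0000  = hex 0
  rows 12-15 [a,b,c=011]: 0000  = hex 0
  rows 16-19 [a,b,c=100]: 0000  = hex 0
  rows 20-23 [a,b,c=101]: 0000  = hex 0
  rows 24-27 [a,b,c=110]: 0000  = hex 0
  rows 28-31 [a,b,c=111]: 0000  = hex 0
Output column (row 0 .. row 31) = 00000000000000000000000000000000
Output column grouped in 4s = 0000 0000 0000 0000 0000 0000 0000 0000 = 0x00000000
Convert to decimal digit by digit (value = value*16 + digit):
  0 -> 0
  0*16 + 0 = 0
  0*16 + 0 = 0
  0*16 + 0 = 0
  0*16 + 0 = 0
  0*16 + 0 = 0
  0*16 + 0 = 0
  0*16 + 0 = 0
Decimal = 0

0


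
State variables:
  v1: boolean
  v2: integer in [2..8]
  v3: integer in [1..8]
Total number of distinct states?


State space = product of domain sizes of all variables.
Domain sizes:
  v1 (boolean): 2
  v2 (integer in [2..8]): 7
  v3 (integer in [1..8]): 8
Product = 2 * 7 * 8 = 112

112


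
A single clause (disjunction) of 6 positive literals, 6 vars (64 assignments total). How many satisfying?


Step 1: Total=2^6=64
Step 2: Unsat when all 6 false: 2^0=1
Step 3: Sat=64-1=63

63


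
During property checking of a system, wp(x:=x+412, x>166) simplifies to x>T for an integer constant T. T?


Formula: wp(x:=E, P) = P[E/x] (substitute E for x in postcondition)
Step 1: Postcondition: x>166
Step 2: Substitute x+412 for x: x+412>166
Step 3: Solve for x: x > 166-412 = -246

-246


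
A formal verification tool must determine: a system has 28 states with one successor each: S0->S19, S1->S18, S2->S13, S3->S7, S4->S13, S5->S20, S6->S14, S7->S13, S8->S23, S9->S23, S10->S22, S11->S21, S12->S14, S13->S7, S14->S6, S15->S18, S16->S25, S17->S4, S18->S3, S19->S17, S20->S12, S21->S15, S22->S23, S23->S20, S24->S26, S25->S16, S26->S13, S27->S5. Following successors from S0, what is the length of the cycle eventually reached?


Trace from S0 until a state repeats:
  S0 -> S19 -> S17 -> S4 -> S13 -> S7 -> S13
S13 first seen at step 4, revisited at step 6.
Cycle length = 6 - 4 = 2

2


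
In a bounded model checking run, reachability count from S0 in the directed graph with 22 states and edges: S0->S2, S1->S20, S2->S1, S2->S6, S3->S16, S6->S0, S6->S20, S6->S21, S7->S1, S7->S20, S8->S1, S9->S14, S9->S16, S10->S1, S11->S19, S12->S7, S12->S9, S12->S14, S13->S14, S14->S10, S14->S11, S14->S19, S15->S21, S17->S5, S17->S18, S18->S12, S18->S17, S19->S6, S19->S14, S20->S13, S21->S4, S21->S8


BFS from S0:
  layer 0: {S0}
  layer 1: {S2}
  layer 2: {S1, S6}
  layer 3: {S20, S21}
  layer 4: {S4, S8, S13}
  layer 5: {S14}
  layer 6: {S10, S11, S19}
Reachable set: {S0, S1, S2, S4, S6, S8, S10, S11, S13, S14, S19, S20, S21}
Count = 13

13
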